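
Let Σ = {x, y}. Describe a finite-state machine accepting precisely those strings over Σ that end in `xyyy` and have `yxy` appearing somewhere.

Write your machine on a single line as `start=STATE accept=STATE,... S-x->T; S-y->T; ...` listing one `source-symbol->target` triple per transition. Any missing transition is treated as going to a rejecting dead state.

start=q0; accept=q10; q0-x->q1; q0-y->q2; q1-x->q1; q1-y->q3; q2-x->q4; q2-y->q2; q3-x->q4; q3-y->q5; q4-x->q1; q4-y->q6; q5-x->q4; q5-y->q7; q6-x->q8; q6-y->q9; q7-x->q4; q7-y->q2; q8-x->q8; q8-y->q6; q9-x->q8; q9-y->q10; q10-x->q8; q10-y->q11; q11-x->q8; q11-y->q11

Build one automaton per condition and run them in lockstep. One (5 states) tracks how much of the suffix `xyyy` has currently been matched; the other (4 states) tracks whether and how much of `yxy` has been seen. Each combined state is a pair, one component from each; accept when both components accept.
A 12-state machine:
          x    y  
>  q0     q1   q2 
   q1     q1   q3 
   q2     q4   q2 
   q3     q4   q5 
   q4     q1   q6 
   q5     q4   q7 
   q6     q8   q9 
   q7     q4   q2 
   q8     q8   q6 
   q9     q8  q10 
 * q10    q8  q11 
   q11    q8  q11 
(> = start, * = accepting)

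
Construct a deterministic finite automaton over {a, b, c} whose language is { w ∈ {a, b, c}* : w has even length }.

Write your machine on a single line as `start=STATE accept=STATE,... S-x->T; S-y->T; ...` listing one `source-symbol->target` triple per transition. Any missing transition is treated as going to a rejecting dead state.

start=s0; accept=s0; s0-a->s1; s0-b->s1; s0-c->s1; s1-a->s0; s1-b->s0; s1-c->s0

Count input length modulo 2: every symbol advances one step around the cycle s0 → s1 → s0. Accept at s0.
        a   b   c  
>* s0   s1  s1  s1 
   s1   s0  s0  s0 
(> = start, * = accepting)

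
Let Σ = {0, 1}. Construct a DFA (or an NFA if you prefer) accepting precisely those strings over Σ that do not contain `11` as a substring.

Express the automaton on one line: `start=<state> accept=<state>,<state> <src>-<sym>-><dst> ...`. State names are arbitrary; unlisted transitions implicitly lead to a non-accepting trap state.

Track partial matches of the forbidden pattern `11`. State s2 is a dead state reached once `11` has occurred; every other state accepts. s0 means no part of `11` is currently matched.
        0   1  
>* s0   s0  s1 
 * s1   s0  s2 
   s2   s2  s2 
(> = start, * = accepting)

start=s0 accept=s0,s1 s0-0->s0 s0-1->s1 s1-0->s0 s1-1->s2 s2-0->s2 s2-1->s2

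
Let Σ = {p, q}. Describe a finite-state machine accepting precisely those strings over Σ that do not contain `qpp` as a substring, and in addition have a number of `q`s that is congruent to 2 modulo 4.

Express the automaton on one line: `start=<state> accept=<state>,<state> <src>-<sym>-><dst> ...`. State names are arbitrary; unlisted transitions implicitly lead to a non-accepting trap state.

start=A accept=D,F A-p->A A-q->B B-p->C B-q->D C-p->E C-q->D D-p->F D-q->G E-p->E E-q->E F-p->E F-q->G G-p->H G-q->I H-p->E H-q->I I-p->J I-q->B J-p->E J-q->B

Run two small machines in parallel and take their product. One (4 states) tracks partial matches of the forbidden pattern `qpp`; the other (4 states) tracks the count of `q`s modulo 4. Each combined state is a pair, one component from each; accept when both components accept. Minimizing collapses redundant product states.
10 states suffice.
       p  q 
>  A   A  B 
   B   C  D 
   C   E  D 
 * D   F  G 
   E   E  E 
 * F   E  G 
   G   H  I 
   H   E  I 
   I   J  B 
   J   E  B 
(> = start, * = accepting)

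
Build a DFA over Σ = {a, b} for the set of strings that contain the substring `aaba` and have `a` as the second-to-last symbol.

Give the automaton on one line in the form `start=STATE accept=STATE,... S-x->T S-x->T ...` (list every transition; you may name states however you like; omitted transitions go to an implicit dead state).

Handle the two conditions separately and then intersect. The first has 5 states tracking whether and how much of `aaba` has been seen; the second has 7 states tracking the last 2 symbols read. A product state is a pair (one from each), accepting exactly when both do. Equivalent product states are then merged.
An 8-state machine:
        a   b  
>  q0   q1  q0 
   q1   q2  q0 
   q2   q2  q3 
   q3   q4  q0 
   q4   q5  q6 
 * q5   q5  q6 
 * q6   q4  q7 
   q7   q4  q7 
(> = start, * = accepting)

start=q0 accept=q5,q6 q0-a->q1 q0-b->q0 q1-a->q2 q1-b->q0 q2-a->q2 q2-b->q3 q3-a->q4 q3-b->q0 q4-a->q5 q4-b->q6 q5-a->q5 q5-b->q6 q6-a->q4 q6-b->q7 q7-a->q4 q7-b->q7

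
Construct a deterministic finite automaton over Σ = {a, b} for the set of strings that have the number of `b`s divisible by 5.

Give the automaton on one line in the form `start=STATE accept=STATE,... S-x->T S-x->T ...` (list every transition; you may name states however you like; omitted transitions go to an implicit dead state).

The only thing that matters is how many `b`s have appeared, reduced mod 5. Use one state per residue: q0 for 0, …, q4 for 4. Reading `b` moves to the next residue; anything else stays put. q0 is accepting.
A 5-state machine:
        a   b  
>* q0   q0  q1 
   q1   q1  q2 
   q2   q2  q3 
   q3   q3  q4 
   q4   q4  q0 
(> = start, * = accepting)

start=q0 accept=q0 q0-a->q0 q0-b->q1 q1-a->q1 q1-b->q2 q2-a->q2 q2-b->q3 q3-a->q3 q3-b->q4 q4-a->q4 q4-b->q0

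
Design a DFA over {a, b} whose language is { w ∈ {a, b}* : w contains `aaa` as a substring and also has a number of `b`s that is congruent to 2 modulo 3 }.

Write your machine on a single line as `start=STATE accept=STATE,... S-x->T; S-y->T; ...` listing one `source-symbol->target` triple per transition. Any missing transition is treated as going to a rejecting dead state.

Run two small machines in parallel and take their product. The first has 4 states tracking whether and how much of `aaa` has been seen; the second has 3 states tracking the count of `b`s modulo 3. A product state is a pair (one from each), accepting exactly when both do.
A 12-state machine:
          a    b  
>  q0     q1   q2 
   q1     q3   q2 
   q2     q4   q5 
   q3     q6   q2 
   q4     q7   q5 
   q5     q8   q0 
   q6     q6   q9 
   q7     q9   q5 
   q8    q10   q0 
   q9     q9  q11 
   q10   q11   q0 
 * q11   q11   q6 
(> = start, * = accepting)

start=q0; accept=q11; q0-a->q1; q0-b->q2; q1-a->q3; q1-b->q2; q2-a->q4; q2-b->q5; q3-a->q6; q3-b->q2; q4-a->q7; q4-b->q5; q5-a->q8; q5-b->q0; q6-a->q6; q6-b->q9; q7-a->q9; q7-b->q5; q8-a->q10; q8-b->q0; q9-a->q9; q9-b->q11; q10-a->q11; q10-b->q0; q11-a->q11; q11-b->q6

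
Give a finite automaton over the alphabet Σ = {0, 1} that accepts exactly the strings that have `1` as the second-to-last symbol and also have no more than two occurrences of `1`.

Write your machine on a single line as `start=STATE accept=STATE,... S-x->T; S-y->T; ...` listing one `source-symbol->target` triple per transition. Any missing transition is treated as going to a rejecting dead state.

Run two small machines in parallel and take their product. The first has 7 states tracking the last 2 symbols read; the second has 4 states tracking the count of `1`s, saturating at 3. A product state is a pair (one from each), accepting exactly when both do. After merging equivalent states the machine shrinks.
8 states suffice.
       0  1 
>  A   A  B 
   B   C  D 
 * C   E  F 
 * D   G  H 
   E   E  F 
   F   G  H 
 * G   H  H 
   H   H  H 
(> = start, * = accepting)

start=A; accept=C,D,G; A-0->A; A-1->B; B-0->C; B-1->D; C-0->E; C-1->F; D-0->G; D-1->H; E-0->E; E-1->F; F-0->G; F-1->H; G-0->H; G-1->H; H-0->H; H-1->H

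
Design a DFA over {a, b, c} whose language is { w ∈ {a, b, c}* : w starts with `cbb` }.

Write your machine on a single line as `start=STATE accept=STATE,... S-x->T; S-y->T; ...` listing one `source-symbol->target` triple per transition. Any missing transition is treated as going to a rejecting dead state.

Check the first 3 symbols one by one: q0 through q2 record how many have matched `cbb` so far; any wrong symbol goes to the dead state q4. After all 3 match we enter the accepting sink q3.
A 5-state machine:
        a   b   c  
>  q0   q4  q4  q1 
   q1   q4  q2  q4 
   q2   q4  q3  q4 
 * q3   q3  q3  q3 
   q4   q4  q4  q4 
(> = start, * = accepting)

start=q0; accept=q3; q0-a->q4; q0-b->q4; q0-c->q1; q1-a->q4; q1-b->q2; q1-c->q4; q2-a->q4; q2-b->q3; q2-c->q4; q3-a->q3; q3-b->q3; q3-c->q3; q4-a->q4; q4-b->q4; q4-c->q4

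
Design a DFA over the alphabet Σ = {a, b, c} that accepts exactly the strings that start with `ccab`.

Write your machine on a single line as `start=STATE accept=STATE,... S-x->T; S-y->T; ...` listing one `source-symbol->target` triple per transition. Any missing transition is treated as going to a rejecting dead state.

Check the first 4 symbols one by one: q0 through q3 record how many have matched `ccab` so far; any wrong symbol goes to the dead state q5. After all 4 match we enter the accepting sink q4.
        a   b   c  
>  q0   q5  q5  q1 
   q1   q5  q5  q2 
   q2   q3  q5  q5 
   q3   q5  q4  q5 
 * q4   q4  q4  q4 
   q5   q5  q5  q5 
(> = start, * = accepting)

start=q0; accept=q4; q0-a->q5; q0-b->q5; q0-c->q1; q1-a->q5; q1-b->q5; q1-c->q2; q2-a->q3; q2-b->q5; q2-c->q5; q3-a->q5; q3-b->q4; q3-c->q5; q4-a->q4; q4-b->q4; q4-c->q4; q5-a->q5; q5-b->q5; q5-c->q5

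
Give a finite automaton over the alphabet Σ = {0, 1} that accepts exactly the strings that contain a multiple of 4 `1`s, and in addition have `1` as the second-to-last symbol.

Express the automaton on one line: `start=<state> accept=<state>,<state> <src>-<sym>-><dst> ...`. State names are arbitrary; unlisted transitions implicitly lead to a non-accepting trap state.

Handle the two conditions separately and then intersect. The first has 4 states tracking the count of `1`s modulo 4; the second has 7 states tracking the last 2 symbols read. A product state is a pair (one from each), accepting exactly when both do.
          0    1  
>  s0     s1   s2 
   s1     s3   s4 
   s2     s5   s6 
   s3     s3   s4 
   s4     s5   s6 
   s5     s7   s8 
   s6     s9  s10 
   s7     s7   s8 
   s8     s9  s10 
   s9    s11  s12 
   s10   s13  s14 
   s11   s11  s12 
   s12   s13  s14 
   s13   s15  s16 
 * s14   s17  s18 
   s15   s15  s16 
   s16   s17  s18 
 * s17    s3   s4 
   s18    s5   s6 
(> = start, * = accepting)

start=s0 accept=s14,s17 s0-0->s1 s0-1->s2 s1-0->s3 s1-1->s4 s2-0->s5 s2-1->s6 s3-0->s3 s3-1->s4 s4-0->s5 s4-1->s6 s5-0->s7 s5-1->s8 s6-0->s9 s6-1->s10 s7-0->s7 s7-1->s8 s8-0->s9 s8-1->s10 s9-0->s11 s9-1->s12 s10-0->s13 s10-1->s14 s11-0->s11 s11-1->s12 s12-0->s13 s12-1->s14 s13-0->s15 s13-1->s16 s14-0->s17 s14-1->s18 s15-0->s15 s15-1->s16 s16-0->s17 s16-1->s18 s17-0->s3 s17-1->s4 s18-0->s5 s18-1->s6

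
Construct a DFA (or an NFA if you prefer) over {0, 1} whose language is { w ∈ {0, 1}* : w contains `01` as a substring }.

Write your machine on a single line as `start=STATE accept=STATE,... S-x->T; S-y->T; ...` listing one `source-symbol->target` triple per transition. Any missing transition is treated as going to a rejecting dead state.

start=S0; accept=S2; S0-0->S1; S0-1->S0; S1-0->S1; S1-1->S2; S2-0->S2; S2-1->S2

Track how much of `01` has been matched so far: state S0 is no progress, S2 is the absorbing accept state reached once `01` has occurred. Intermediate states record partial matches; on a mismatch, fall back to the longest reusable overlap.
With 3 states:
        0   1  
>  S0   S1  S0 
   S1   S1  S2 
 * S2   S2  S2 
(> = start, * = accepting)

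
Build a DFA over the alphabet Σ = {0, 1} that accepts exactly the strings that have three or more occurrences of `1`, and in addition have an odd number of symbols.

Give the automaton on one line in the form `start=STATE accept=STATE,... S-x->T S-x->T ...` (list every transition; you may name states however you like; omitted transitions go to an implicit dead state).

start=S0 accept=S6 S0-0->S1 S0-1->S2 S1-0->S0 S1-1->S3 S2-0->S3 S2-1->S4 S3-0->S2 S3-1->S5 S4-0->S5 S4-1->S6 S5-0->S4 S5-1->S7 S6-0->S7 S6-1->S7 S7-0->S6 S7-1->S6

Run two small machines in parallel and take their product. One (5 states) tracks the count of `1`s, saturating at 4; the other (2 states) tracks the input length modulo 2. Each combined state is a pair, one component from each; accept when both components accept. Minimizing collapses redundant product states.
        0   1  
>  S0   S1  S2 
   S1   S0  S3 
   S2   S3  S4 
   S3   S2  S5 
   S4   S5  S6 
   S5   S4  S7 
 * S6   S7  S7 
   S7   S6  S6 
(> = start, * = accepting)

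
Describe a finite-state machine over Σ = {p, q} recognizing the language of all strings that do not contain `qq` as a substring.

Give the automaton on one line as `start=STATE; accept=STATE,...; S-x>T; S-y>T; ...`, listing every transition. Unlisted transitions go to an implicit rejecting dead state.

start=s0; accept=s0,s1; s0-p>s0; s0-q>s1; s1-p>s0; s1-q>s2; s2-p>s2; s2-q>s2

This is the complement of 'contains `qq`'. Use the same substring-matching states — s0 through s2 holding how much of `qq` has just been matched — but flip the accepting set: everything except the trap s2 accepts.
        p   q  
>* s0   s0  s1 
 * s1   s0  s2 
   s2   s2  s2 
(> = start, * = accepting)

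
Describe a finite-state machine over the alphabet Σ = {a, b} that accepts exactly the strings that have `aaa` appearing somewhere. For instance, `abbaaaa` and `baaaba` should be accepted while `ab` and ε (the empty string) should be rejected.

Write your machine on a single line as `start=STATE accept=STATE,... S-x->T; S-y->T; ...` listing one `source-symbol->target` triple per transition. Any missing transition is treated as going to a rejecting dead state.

Track how much of `aaa` has been matched so far: state s0 is no progress, s3 is the absorbing accept state reached once `aaa` has occurred. Intermediate states record partial matches; on a mismatch, fall back to the longest reusable overlap.
With 4 states:
        a   b  
>  s0   s1  s0 
   s1   s2  s0 
   s2   s3  s0 
 * s3   s3  s3 
(> = start, * = accepting)

start=s0; accept=s3; s0-a->s1; s0-b->s0; s1-a->s2; s1-b->s0; s2-a->s3; s2-b->s0; s3-a->s3; s3-b->s3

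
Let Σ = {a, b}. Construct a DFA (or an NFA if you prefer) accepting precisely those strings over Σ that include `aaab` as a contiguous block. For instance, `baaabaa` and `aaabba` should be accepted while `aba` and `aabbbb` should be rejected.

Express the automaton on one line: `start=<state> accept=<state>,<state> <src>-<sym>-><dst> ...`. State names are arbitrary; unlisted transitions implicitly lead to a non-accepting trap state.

start=q0 accept=q4 q0-a->q1 q0-b->q0 q1-a->q2 q1-b->q0 q2-a->q3 q2-b->q0 q3-a->q3 q3-b->q4 q4-a->q4 q4-b->q4

Track how much of `aaab` has been matched so far: state q0 is no progress, q4 is the absorbing accept state reached once `aaab` has occurred. Intermediate states record partial matches; on a mismatch, fall back to the longest reusable overlap.
5 states suffice.
        a   b  
>  q0   q1  q0 
   q1   q2  q0 
   q2   q3  q0 
   q3   q3  q4 
 * q4   q4  q4 
(> = start, * = accepting)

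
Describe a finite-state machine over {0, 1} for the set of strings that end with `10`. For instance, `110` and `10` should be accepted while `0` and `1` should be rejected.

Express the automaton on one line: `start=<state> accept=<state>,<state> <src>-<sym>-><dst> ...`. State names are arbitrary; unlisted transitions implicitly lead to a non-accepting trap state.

Let each state record the length of the longest suffix of the input read so far that is also a prefix of `10`. q1 means the last symbol is `1`; q2 means the last 2 symbols are `10`. Accept only at q2, where the string currently ends in `10`.
A 3-state machine:
        0   1  
>  q0   q0  q1 
   q1   q2  q1 
 * q2   q0  q1 
(> = start, * = accepting)

start=q0 accept=q2 q0-0->q0 q0-1->q1 q1-0->q2 q1-1->q1 q2-0->q0 q2-1->q1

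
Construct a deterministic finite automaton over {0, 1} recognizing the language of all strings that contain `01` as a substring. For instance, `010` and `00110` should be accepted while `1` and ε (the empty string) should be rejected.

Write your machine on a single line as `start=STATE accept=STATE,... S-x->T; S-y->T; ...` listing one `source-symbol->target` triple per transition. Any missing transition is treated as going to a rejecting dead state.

Track how much of `01` has been matched so far: state S0 is no progress, S2 is the absorbing accept state reached once `01` has occurred. Intermediate states record partial matches; on a mismatch, fall back to the longest reusable overlap.
        0   1  
>  S0   S1  S0 
   S1   S1  S2 
 * S2   S2  S2 
(> = start, * = accepting)

start=S0; accept=S2; S0-0->S1; S0-1->S0; S1-0->S1; S1-1->S2; S2-0->S2; S2-1->S2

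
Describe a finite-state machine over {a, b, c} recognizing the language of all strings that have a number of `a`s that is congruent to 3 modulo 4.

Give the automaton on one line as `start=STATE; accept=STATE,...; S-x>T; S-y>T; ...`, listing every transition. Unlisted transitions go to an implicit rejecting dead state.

The only thing that matters is how many `a`s have appeared, reduced mod 4. Use one state per residue: s0 for 0, …, s3 for 3. Reading `a` moves to the next residue; anything else stays put. s3 is accepting.
A 4-state machine:
        a   b   c  
>  s0   s1  s0  s0 
   s1   s2  s1  s1 
   s2   s3  s2  s2 
 * s3   s0  s3  s3 
(> = start, * = accepting)

start=s0; accept=s3; s0-a>s1; s0-b>s0; s0-c>s0; s1-a>s2; s1-b>s1; s1-c>s1; s2-a>s3; s2-b>s2; s2-c>s2; s3-a>s0; s3-b>s3; s3-c>s3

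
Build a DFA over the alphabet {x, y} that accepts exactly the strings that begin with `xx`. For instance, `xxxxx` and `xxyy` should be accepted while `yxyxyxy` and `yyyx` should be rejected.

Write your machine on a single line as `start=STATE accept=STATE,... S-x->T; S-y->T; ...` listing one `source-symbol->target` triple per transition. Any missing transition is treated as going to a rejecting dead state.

start=q0; accept=q2; q0-x->q1; q0-y->q3; q1-x->q2; q1-y->q3; q2-x->q2; q2-y->q2; q3-x->q3; q3-y->q3

Check the first 2 symbols one by one: q0 through q1 record how many have matched `xx` so far; any wrong symbol goes to the dead state q3. After all 2 match we enter the accepting sink q2.
With 4 states:
        x   y  
>  q0   q1  q3 
   q1   q2  q3 
 * q2   q2  q2 
   q3   q3  q3 
(> = start, * = accepting)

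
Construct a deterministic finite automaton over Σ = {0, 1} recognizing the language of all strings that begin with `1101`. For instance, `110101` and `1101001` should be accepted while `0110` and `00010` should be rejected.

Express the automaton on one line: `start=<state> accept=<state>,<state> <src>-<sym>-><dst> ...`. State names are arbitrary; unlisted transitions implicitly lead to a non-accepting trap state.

Check the first 4 symbols one by one: A through D record how many have matched `1101` so far; any wrong symbol goes to the dead state F. After all 4 match we enter the accepting sink E.
6 states suffice.
       0  1 
>  A   F  B 
   B   F  C 
   C   D  F 
   D   F  E 
 * E   E  E 
   F   F  F 
(> = start, * = accepting)

start=A accept=E A-0->F A-1->B B-0->F B-1->C C-0->D C-1->F D-0->F D-1->E E-0->E E-1->E F-0->F F-1->F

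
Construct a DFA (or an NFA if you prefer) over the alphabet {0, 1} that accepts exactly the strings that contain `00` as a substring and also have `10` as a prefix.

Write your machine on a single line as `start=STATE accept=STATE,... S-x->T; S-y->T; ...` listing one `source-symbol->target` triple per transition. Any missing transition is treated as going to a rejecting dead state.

Run two small machines in parallel and take their product. One (3 states) tracks whether and how much of `00` has been seen; the other (4 states) tracks whether the input so far still matches the prefix `10`. Each combined state is a pair, one component from each; accept when both components accept. After merging equivalent states the machine shrinks.
        0   1  
>  s0   s1  s2 
   s1   s1  s1 
   s2   s3  s1 
   s3   s4  s5 
 * s4   s4  s4 
   s5   s3  s5 
(> = start, * = accepting)

start=s0; accept=s4; s0-0->s1; s0-1->s2; s1-0->s1; s1-1->s1; s2-0->s3; s2-1->s1; s3-0->s4; s3-1->s5; s4-0->s4; s4-1->s4; s5-0->s3; s5-1->s5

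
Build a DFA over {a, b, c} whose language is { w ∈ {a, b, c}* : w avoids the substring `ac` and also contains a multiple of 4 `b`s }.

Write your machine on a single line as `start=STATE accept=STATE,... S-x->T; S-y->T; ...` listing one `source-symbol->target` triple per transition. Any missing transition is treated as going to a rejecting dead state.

start=q0; accept=q0,q1; q0-a->q1; q0-b->q2; q0-c->q0; q1-a->q1; q1-b->q2; q1-c->q3; q2-a->q4; q2-b->q5; q2-c->q2; q3-a->q3; q3-b->q3; q3-c->q3; q4-a->q4; q4-b->q5; q4-c->q3; q5-a->q6; q5-b->q7; q5-c->q5; q6-a->q6; q6-b->q7; q6-c->q3; q7-a->q8; q7-b->q0; q7-c->q7; q8-a->q8; q8-b->q0; q8-c->q3

Build one automaton per condition and run them in lockstep. One (3 states) tracks partial matches of the forbidden pattern `ac`; the other (4 states) tracks the count of `b`s modulo 4. Each combined state is a pair, one component from each; accept when both components accept. Minimizing collapses redundant product states.
With 9 states:
        a   b   c  
>* q0   q1  q2  q0 
 * q1   q1  q2  q3 
   q2   q4  q5  q2 
   q3   q3  q3  q3 
   q4   q4  q5  q3 
   q5   q6  q7  q5 
   q6   q6  q7  q3 
   q7   q8  q0  q7 
   q8   q8  q0  q3 
(> = start, * = accepting)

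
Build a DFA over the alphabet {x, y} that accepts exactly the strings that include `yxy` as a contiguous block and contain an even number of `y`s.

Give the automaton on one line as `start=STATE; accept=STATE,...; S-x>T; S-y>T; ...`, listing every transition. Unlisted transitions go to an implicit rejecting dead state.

start=q0; accept=q5; q0-x>q0; q0-y>q1; q1-x>q2; q1-y>q3; q2-x>q4; q2-y>q5; q3-x>q6; q3-y>q1; q4-x>q4; q4-y>q3; q5-x>q5; q5-y>q7; q6-x>q0; q6-y>q7; q7-x>q7; q7-y>q5

Handle the two conditions separately and then intersect. One (4 states) tracks whether and how much of `yxy` has been seen; the other (2 states) tracks the count of `y`s modulo 2. Each combined state is a pair, one component from each; accept when both components accept.
With 8 states:
        x   y  
>  q0   q0  q1 
   q1   q2  q3 
   q2   q4  q5 
   q3   q6  q1 
   q4   q4  q3 
 * q5   q5  q7 
   q6   q0  q7 
   q7   q7  q5 
(> = start, * = accepting)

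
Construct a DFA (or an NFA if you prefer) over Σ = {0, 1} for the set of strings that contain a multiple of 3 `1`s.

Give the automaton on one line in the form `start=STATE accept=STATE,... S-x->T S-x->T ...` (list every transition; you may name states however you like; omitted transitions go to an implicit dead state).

start=S0 accept=S0 S0-0->S0 S0-1->S1 S1-0->S1 S1-1->S2 S2-0->S2 S2-1->S0

The only thing that matters is how many `1`s have appeared, reduced mod 3. Use one state per residue: S0 for 0, …, S2 for 2. Reading `1` moves to the next residue; anything else stays put. S0 is accepting.
3 states suffice.
        0   1  
>* S0   S0  S1 
   S1   S1  S2 
   S2   S2  S0 
(> = start, * = accepting)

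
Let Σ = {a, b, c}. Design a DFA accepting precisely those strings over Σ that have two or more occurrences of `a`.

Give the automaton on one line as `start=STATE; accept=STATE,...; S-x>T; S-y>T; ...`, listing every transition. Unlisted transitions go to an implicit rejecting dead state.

Only the number of `a`s matters, and only up to 3. Make a chain q0 → q1 → q2 → q3 advanced by each `a` (with q3 absorbing); every other symbol self-loops. The accepting set is {q2, q3}.
4 states suffice.
        a   b   c  
>  q0   q1  q0  q0 
   q1   q2  q1  q1 
 * q2   q3  q2  q2 
 * q3   q3  q3  q3 
(> = start, * = accepting)

start=q0; accept=q2,q3; q0-a>q1; q0-b>q0; q0-c>q0; q1-a>q2; q1-b>q1; q1-c>q1; q2-a>q3; q2-b>q2; q2-c>q2; q3-a>q3; q3-b>q3; q3-c>q3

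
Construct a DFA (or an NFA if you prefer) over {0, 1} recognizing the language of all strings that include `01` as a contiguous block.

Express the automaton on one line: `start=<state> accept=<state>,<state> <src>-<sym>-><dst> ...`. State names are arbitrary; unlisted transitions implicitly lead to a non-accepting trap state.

States S0..S1 record the length of the longest prefix of `01` that matches the current input suffix. Reaching S2 means `01` has been seen, and we stay there forever. Accept from S2.
A 3-state machine:
        0   1  
>  S0   S1  S0 
   S1   S1  S2 
 * S2   S2  S2 
(> = start, * = accepting)

start=S0 accept=S2 S0-0->S1 S0-1->S0 S1-0->S1 S1-1->S2 S2-0->S2 S2-1->S2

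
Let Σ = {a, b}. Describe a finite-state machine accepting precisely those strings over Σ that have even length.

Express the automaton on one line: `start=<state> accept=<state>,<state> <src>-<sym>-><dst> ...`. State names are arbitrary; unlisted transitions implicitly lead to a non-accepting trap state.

start=s0 accept=s0 s0-a->s1 s0-b->s1 s1-a->s0 s1-b->s0

Only the length mod 2 matters, so use a 2-cycle: from any state, every input symbol moves to the next state, wrapping s1 back to s0. Mark s0 accepting.
2 states suffice.
        a   b  
>* s0   s1  s1 
   s1   s0  s0 
(> = start, * = accepting)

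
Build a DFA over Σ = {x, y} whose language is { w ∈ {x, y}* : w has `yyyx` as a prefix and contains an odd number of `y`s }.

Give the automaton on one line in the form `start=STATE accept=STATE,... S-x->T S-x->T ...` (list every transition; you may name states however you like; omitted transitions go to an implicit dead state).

start=q0 accept=q6 q0-x->q1 q0-y->q2 q1-x->q1 q1-y->q3 q2-x->q3 q2-y->q4 q3-x->q3 q3-y->q1 q4-x->q1 q4-y->q5 q5-x->q6 q5-y->q1 q6-x->q6 q6-y->q7 q7-x->q7 q7-y->q6

Run two small machines in parallel and take their product. One (6 states) tracks whether the input so far still matches the prefix `yyyx`; the other (2 states) tracks the count of `y`s modulo 2. Each combined state is a pair, one component from each; accept when both components accept.
8 states suffice.
        x   y  
>  q0   q1  q2 
   q1   q1  q3 
   q2   q3  q4 
   q3   q3  q1 
   q4   q1  q5 
   q5   q6  q1 
 * q6   q6  q7 
   q7   q7  q6 
(> = start, * = accepting)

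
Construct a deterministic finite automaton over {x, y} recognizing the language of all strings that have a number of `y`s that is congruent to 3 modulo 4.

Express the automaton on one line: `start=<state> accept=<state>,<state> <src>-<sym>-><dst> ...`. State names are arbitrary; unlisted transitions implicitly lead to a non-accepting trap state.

The only thing that matters is how many `y`s have appeared, reduced mod 4. Use one state per residue: s0 for 0, …, s3 for 3. Reading `y` moves to the next residue; anything else stays put. s3 is accepting.
4 states suffice.
        x   y  
>  s0   s0  s1 
   s1   s1  s2 
   s2   s2  s3 
 * s3   s3  s0 
(> = start, * = accepting)

start=s0 accept=s3 s0-x->s0 s0-y->s1 s1-x->s1 s1-y->s2 s2-x->s2 s2-y->s3 s3-x->s3 s3-y->s0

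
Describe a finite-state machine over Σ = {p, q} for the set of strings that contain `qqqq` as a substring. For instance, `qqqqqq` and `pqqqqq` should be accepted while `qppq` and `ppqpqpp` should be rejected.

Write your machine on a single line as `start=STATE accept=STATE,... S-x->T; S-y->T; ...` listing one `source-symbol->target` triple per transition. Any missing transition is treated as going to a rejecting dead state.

States s0..s3 record the length of the longest prefix of `qqqq` that matches the current input suffix. Reaching s4 means `qqqq` has been seen, and we stay there forever. Accept from s4.
With 5 states:
        p   q  
>  s0   s0  s1 
   s1   s0  s2 
   s2   s0  s3 
   s3   s0  s4 
 * s4   s4  s4 
(> = start, * = accepting)

start=s0; accept=s4; s0-p->s0; s0-q->s1; s1-p->s0; s1-q->s2; s2-p->s0; s2-q->s3; s3-p->s0; s3-q->s4; s4-p->s4; s4-q->s4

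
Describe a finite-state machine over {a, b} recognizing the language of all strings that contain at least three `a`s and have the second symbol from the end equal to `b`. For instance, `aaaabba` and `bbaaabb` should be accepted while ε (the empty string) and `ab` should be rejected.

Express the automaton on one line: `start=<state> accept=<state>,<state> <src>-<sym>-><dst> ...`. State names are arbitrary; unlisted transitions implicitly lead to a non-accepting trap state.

Handle the two conditions separately and then intersect. The first has 5 states tracking the count of `a`s, saturating at 4; the second has 7 states tracking the last 2 symbols read. A product state is a pair (one from each), accepting exactly when both do. After merging equivalent states the machine shrinks.
An 8-state machine:
        a   b  
>  q0   q1  q0 
   q1   q2  q1 
   q2   q3  q4 
   q3   q3  q5 
   q4   q6  q4 
   q5   q6  q7 
 * q6   q3  q5 
 * q7   q6  q7 
(> = start, * = accepting)

start=q0 accept=q6,q7 q0-a->q1 q0-b->q0 q1-a->q2 q1-b->q1 q2-a->q3 q2-b->q4 q3-a->q3 q3-b->q5 q4-a->q6 q4-b->q4 q5-a->q6 q5-b->q7 q6-a->q3 q6-b->q5 q7-a->q6 q7-b->q7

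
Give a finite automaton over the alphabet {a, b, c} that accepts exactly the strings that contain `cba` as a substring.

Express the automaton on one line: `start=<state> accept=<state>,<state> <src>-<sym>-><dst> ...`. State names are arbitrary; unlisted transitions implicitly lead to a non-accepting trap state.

Track how much of `cba` has been matched so far: state s0 is no progress, s3 is the absorbing accept state reached once `cba` has occurred. Intermediate states record partial matches; on a mismatch, fall back to the longest reusable overlap.
A 4-state machine:
        a   b   c  
>  s0   s0  s0  s1 
   s1   s0  s2  s1 
   s2   s3  s0  s1 
 * s3   s3  s3  s3 
(> = start, * = accepting)

start=s0 accept=s3 s0-a->s0 s0-b->s0 s0-c->s1 s1-a->s0 s1-b->s2 s1-c->s1 s2-a->s3 s2-b->s0 s2-c->s1 s3-a->s3 s3-b->s3 s3-c->s3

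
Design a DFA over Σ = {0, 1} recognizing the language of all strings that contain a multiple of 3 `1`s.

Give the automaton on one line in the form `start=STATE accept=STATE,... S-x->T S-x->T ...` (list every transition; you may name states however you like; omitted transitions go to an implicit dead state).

start=s0 accept=s0 s0-0->s0 s0-1->s1 s1-0->s1 s1-1->s2 s2-0->s2 s2-1->s0

Keep the running count of `1`s modulo 3: each `1` advances along the cycle s0 → s1 → s2 → s0 while other symbols loop. Accept at s0.
        0   1  
>* s0   s0  s1 
   s1   s1  s2 
   s2   s2  s0 
(> = start, * = accepting)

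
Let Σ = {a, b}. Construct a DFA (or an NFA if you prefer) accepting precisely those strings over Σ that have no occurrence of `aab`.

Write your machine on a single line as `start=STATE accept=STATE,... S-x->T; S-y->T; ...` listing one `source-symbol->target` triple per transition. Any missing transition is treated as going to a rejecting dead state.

This is the complement of 'contains `aab`'. Use the same substring-matching states — q0 through q3 holding how much of `aab` has just been matched — but flip the accepting set: everything except the trap q3 accepts.
With 4 states:
        a   b  
>* q0   q1  q0 
 * q1   q2  q0 
 * q2   q2  q3 
   q3   q3  q3 
(> = start, * = accepting)

start=q0; accept=q0,q1,q2; q0-a->q1; q0-b->q0; q1-a->q2; q1-b->q0; q2-a->q2; q2-b->q3; q3-a->q3; q3-b->q3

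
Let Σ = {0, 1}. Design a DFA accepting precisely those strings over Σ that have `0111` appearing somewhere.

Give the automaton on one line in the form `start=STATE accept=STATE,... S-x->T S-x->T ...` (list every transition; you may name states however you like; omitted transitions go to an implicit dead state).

start=s0 accept=s4 s0-0->s1 s0-1->s0 s1-0->s1 s1-1->s2 s2-0->s1 s2-1->s3 s3-0->s1 s3-1->s4 s4-0->s4 s4-1->s4

Track how much of `0111` has been matched so far: state s0 is no progress, s4 is the absorbing accept state reached once `0111` has occurred. Intermediate states record partial matches; on a mismatch, fall back to the longest reusable overlap.
        0   1  
>  s0   s1  s0 
   s1   s1  s2 
   s2   s1  s3 
   s3   s1  s4 
 * s4   s4  s4 
(> = start, * = accepting)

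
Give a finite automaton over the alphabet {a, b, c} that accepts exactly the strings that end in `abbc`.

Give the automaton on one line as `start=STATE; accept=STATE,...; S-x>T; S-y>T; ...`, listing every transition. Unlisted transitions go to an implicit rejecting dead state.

start=q0; accept=q4; q0-a>q1; q0-b>q0; q0-c>q0; q1-a>q1; q1-b>q2; q1-c>q0; q2-a>q1; q2-b>q3; q2-c>q0; q3-a>q1; q3-b>q0; q3-c>q4; q4-a>q1; q4-b>q0; q4-c>q0

Remember how much of `abbc` the current input suffix matches. State q0 means no match yet; q1 means the last symbol is `a`; q2 means the last 2 symbols are `ab`; q3 means the last 3 symbols are `abb`; q4 means the last 4 symbols are `abbc`. Only q4 accepts. On a mismatch, fall back to the longest proper suffix that is still a prefix of `abbc`.
5 states suffice.
        a   b   c  
>  q0   q1  q0  q0 
   q1   q1  q2  q0 
   q2   q1  q3  q0 
   q3   q1  q0  q4 
 * q4   q1  q0  q0 
(> = start, * = accepting)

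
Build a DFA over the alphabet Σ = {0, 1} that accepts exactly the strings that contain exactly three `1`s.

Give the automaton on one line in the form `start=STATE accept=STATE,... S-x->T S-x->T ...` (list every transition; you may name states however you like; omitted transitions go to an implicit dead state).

Only the number of `1`s matters, and only up to 4. Make a chain s0 → s1 → s2 → s3 → s4 advanced by each `1` (with s4 absorbing); every other symbol self-loops. The accepting set is {s3}.
With 5 states:
        0   1  
>  s0   s0  s1 
   s1   s1  s2 
   s2   s2  s3 
 * s3   s3  s4 
   s4   s4  s4 
(> = start, * = accepting)

start=s0 accept=s3 s0-0->s0 s0-1->s1 s1-0->s1 s1-1->s2 s2-0->s2 s2-1->s3 s3-0->s3 s3-1->s4 s4-0->s4 s4-1->s4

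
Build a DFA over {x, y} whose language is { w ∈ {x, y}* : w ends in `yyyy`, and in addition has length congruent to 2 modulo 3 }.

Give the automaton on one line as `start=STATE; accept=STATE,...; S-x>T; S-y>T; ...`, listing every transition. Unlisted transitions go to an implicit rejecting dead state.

start=q0; accept=q6; q0-x>q1; q0-y>q1; q1-x>q2; q1-y>q3; q2-x>q0; q2-y>q0; q3-x>q0; q3-y>q4; q4-x>q1; q4-y>q5; q5-x>q2; q5-y>q6; q6-x>q0; q6-y>q4

Run two small machines in parallel and take their product. The first has 5 states tracking how much of the suffix `yyyy` has currently been matched; the second has 3 states tracking the input length modulo 3. A product state is a pair (one from each), accepting exactly when both do. Equivalent product states are then merged.
7 states suffice.
        x   y  
>  q0   q1  q1 
   q1   q2  q3 
   q2   q0  q0 
   q3   q0  q4 
   q4   q1  q5 
   q5   q2  q6 
 * q6   q0  q4 
(> = start, * = accepting)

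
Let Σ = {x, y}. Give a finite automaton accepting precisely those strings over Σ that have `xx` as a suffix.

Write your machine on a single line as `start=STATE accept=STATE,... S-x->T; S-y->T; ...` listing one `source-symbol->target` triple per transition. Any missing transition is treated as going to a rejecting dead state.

Remember how much of `xx` the current input suffix matches. State A means no match yet; B means the last symbol is `x`; C means the last 2 symbols are `xx`. Only C accepts. On a mismatch, fall back to the longest proper suffix that is still a prefix of `xx`.
       x  y 
>  A   B  A 
   B   C  A 
 * C   C  A 
(> = start, * = accepting)

start=A; accept=C; A-x->B; A-y->A; B-x->C; B-y->A; C-x->C; C-y->A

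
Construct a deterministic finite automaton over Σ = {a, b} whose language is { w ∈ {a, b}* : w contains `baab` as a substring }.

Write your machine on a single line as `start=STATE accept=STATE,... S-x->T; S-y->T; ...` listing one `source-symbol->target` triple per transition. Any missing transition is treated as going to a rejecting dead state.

Track how much of `baab` has been matched so far: state s0 is no progress, s4 is the absorbing accept state reached once `baab` has occurred. Intermediate states record partial matches; on a mismatch, fall back to the longest reusable overlap.
5 states suffice.
        a   b  
>  s0   s0  s1 
   s1   s2  s1 
   s2   s3  s1 
   s3   s0  s4 
 * s4   s4  s4 
(> = start, * = accepting)

start=s0; accept=s4; s0-a->s0; s0-b->s1; s1-a->s2; s1-b->s1; s2-a->s3; s2-b->s1; s3-a->s0; s3-b->s4; s4-a->s4; s4-b->s4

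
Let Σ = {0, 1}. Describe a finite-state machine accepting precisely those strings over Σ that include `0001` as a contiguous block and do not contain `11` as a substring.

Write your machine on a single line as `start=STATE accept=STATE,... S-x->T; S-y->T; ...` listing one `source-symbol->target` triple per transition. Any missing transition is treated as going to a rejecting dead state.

start=q0; accept=q7,q9; q0-0->q1; q0-1->q2; q1-0->q3; q1-1->q2; q2-0->q1; q2-1->q4; q3-0->q5; q3-1->q2; q4-0->q6; q4-1->q4; q5-0->q5; q5-1->q7; q6-0->q8; q6-1->q4; q7-0->q9; q7-1->q10; q8-0->q11; q8-1->q4; q9-0->q9; q9-1->q7; q10-0->q10; q10-1->q10; q11-0->q11; q11-1->q10

Handle the two conditions separately and then intersect. One (5 states) tracks whether and how much of `0001` has been seen; the other (3 states) tracks partial matches of the forbidden pattern `11`. Each combined state is a pair, one component from each; accept when both components accept.
          0    1  
>  q0     q1   q2 
   q1     q3   q2 
   q2     q1   q4 
   q3     q5   q2 
   q4     q6   q4 
   q5     q5   q7 
   q6     q8   q4 
 * q7     q9  q10 
   q8    q11   q4 
 * q9     q9   q7 
   q10   q10  q10 
   q11   q11  q10 
(> = start, * = accepting)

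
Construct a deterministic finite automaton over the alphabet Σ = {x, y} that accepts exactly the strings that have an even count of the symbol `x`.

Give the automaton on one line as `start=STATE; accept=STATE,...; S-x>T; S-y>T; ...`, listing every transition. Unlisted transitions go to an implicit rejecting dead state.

start=A; accept=A; A-x>B; A-y>A; B-x>A; B-y>B

The only thing that matters is how many `x`s have appeared, reduced mod 2. Use one state per residue: A for 0, …, B for 1. Reading `x` moves to the next residue; anything else stays put. A is accepting.
       x  y 
>* A   B  A 
   B   A  B 
(> = start, * = accepting)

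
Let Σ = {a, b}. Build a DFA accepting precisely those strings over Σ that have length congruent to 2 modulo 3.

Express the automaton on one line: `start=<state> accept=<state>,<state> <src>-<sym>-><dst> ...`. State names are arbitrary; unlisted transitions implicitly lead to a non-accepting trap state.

Count input length modulo 3: every symbol advances one step around the cycle s0 → s1 → s2 → s0. Accept at s2.
A 3-state machine:
        a   b  
>  s0   s1  s1 
   s1   s2  s2 
 * s2   s0  s0 
(> = start, * = accepting)

start=s0 accept=s2 s0-a->s1 s0-b->s1 s1-a->s2 s1-b->s2 s2-a->s0 s2-b->s0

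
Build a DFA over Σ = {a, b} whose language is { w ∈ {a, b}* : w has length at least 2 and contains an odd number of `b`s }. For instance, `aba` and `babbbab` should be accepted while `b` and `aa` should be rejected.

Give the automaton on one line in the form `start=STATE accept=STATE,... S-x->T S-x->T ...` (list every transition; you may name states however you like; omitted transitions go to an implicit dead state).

Run two small machines in parallel and take their product. The first has 4 states tracking the input length, saturating at 3; the second has 2 states tracking the count of `b`s modulo 2. A product state is a pair (one from each), accepting exactly when both do. After merging equivalent states the machine shrinks.
With 4 states:
        a   b  
>  s0   s1  s2 
   s1   s1  s3 
   s2   s3  s1 
 * s3   s3  s1 
(> = start, * = accepting)

start=s0 accept=s3 s0-a->s1 s0-b->s2 s1-a->s1 s1-b->s3 s2-a->s3 s2-b->s1 s3-a->s3 s3-b->s1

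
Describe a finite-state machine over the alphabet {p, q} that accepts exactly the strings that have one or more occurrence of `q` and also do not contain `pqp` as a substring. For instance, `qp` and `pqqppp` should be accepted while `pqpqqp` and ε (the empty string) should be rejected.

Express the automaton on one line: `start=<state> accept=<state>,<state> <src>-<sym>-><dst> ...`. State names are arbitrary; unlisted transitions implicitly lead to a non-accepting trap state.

start=S0 accept=S2,S3,S4 S0-p->S1 S0-q->S2 S1-p->S1 S1-q->S3 S2-p->S4 S2-q->S2 S3-p->S5 S3-q->S2 S4-p->S4 S4-q->S3 S5-p->S5 S5-q->S5

Run two small machines in parallel and take their product. The first has 3 states tracking the count of `q`s, saturating at 2; the second has 4 states tracking partial matches of the forbidden pattern `pqp`. A product state is a pair (one from each), accepting exactly when both do. Equivalent product states are then merged.
        p   q  
>  S0   S1  S2 
   S1   S1  S3 
 * S2   S4  S2 
 * S3   S5  S2 
 * S4   S4  S3 
   S5   S5  S5 
(> = start, * = accepting)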